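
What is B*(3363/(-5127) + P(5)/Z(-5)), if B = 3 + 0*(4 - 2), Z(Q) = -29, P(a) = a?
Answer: -123162/49561 ≈ -2.4851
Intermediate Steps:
B = 3 (B = 3 + 0*2 = 3 + 0 = 3)
B*(3363/(-5127) + P(5)/Z(-5)) = 3*(3363/(-5127) + 5/(-29)) = 3*(3363*(-1/5127) + 5*(-1/29)) = 3*(-1121/1709 - 5/29) = 3*(-41054/49561) = -123162/49561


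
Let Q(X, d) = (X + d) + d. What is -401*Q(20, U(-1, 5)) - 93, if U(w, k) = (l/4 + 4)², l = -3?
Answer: -132673/8 ≈ -16584.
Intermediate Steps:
U(w, k) = 169/16 (U(w, k) = (-3/4 + 4)² = (-3*¼ + 4)² = (-¾ + 4)² = (13/4)² = 169/16)
Q(X, d) = X + 2*d
-401*Q(20, U(-1, 5)) - 93 = -401*(20 + 2*(169/16)) - 93 = -401*(20 + 169/8) - 93 = -401*329/8 - 93 = -131929/8 - 93 = -132673/8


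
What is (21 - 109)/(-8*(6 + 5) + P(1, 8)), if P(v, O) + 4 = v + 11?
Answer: 11/10 ≈ 1.1000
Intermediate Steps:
P(v, O) = 7 + v (P(v, O) = -4 + (v + 11) = -4 + (11 + v) = 7 + v)
(21 - 109)/(-8*(6 + 5) + P(1, 8)) = (21 - 109)/(-8*(6 + 5) + (7 + 1)) = -88/(-8*11 + 8) = -88/(-88 + 8) = -88/(-80) = -88*(-1/80) = 11/10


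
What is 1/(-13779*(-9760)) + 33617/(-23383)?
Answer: -4520916332297/3144616924320 ≈ -1.4377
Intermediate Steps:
1/(-13779*(-9760)) + 33617/(-23383) = -1/13779*(-1/9760) + 33617*(-1/23383) = 1/134483040 - 33617/23383 = -4520916332297/3144616924320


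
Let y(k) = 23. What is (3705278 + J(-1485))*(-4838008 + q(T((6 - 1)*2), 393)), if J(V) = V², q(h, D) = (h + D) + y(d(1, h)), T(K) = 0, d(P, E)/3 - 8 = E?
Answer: -28592602028776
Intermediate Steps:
d(P, E) = 24 + 3*E
q(h, D) = 23 + D + h (q(h, D) = (h + D) + 23 = (D + h) + 23 = 23 + D + h)
(3705278 + J(-1485))*(-4838008 + q(T((6 - 1)*2), 393)) = (3705278 + (-1485)²)*(-4838008 + (23 + 393 + 0)) = (3705278 + 2205225)*(-4838008 + 416) = 5910503*(-4837592) = -28592602028776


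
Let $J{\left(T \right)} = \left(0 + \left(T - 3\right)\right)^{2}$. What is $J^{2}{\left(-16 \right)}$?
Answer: $130321$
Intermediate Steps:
$J{\left(T \right)} = \left(-3 + T\right)^{2}$ ($J{\left(T \right)} = \left(0 + \left(-3 + T\right)\right)^{2} = \left(-3 + T\right)^{2}$)
$J^{2}{\left(-16 \right)} = \left(\left(-3 - 16\right)^{2}\right)^{2} = \left(\left(-19\right)^{2}\right)^{2} = 361^{2} = 130321$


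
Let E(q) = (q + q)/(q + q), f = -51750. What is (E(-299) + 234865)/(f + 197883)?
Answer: 234866/146133 ≈ 1.6072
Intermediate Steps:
E(q) = 1 (E(q) = (2*q)/((2*q)) = (2*q)*(1/(2*q)) = 1)
(E(-299) + 234865)/(f + 197883) = (1 + 234865)/(-51750 + 197883) = 234866/146133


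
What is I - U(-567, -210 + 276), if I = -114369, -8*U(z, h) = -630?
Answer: -457791/4 ≈ -1.1445e+5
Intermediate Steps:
U(z, h) = 315/4 (U(z, h) = -⅛*(-630) = 315/4)
I - U(-567, -210 + 276) = -114369 - 1*315/4 = -114369 - 315/4 = -457791/4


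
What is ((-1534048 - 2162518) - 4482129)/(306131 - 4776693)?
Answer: 8178695/4470562 ≈ 1.8295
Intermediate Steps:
((-1534048 - 2162518) - 4482129)/(306131 - 4776693) = (-3696566 - 4482129)/(-4470562) = -8178695*(-1/4470562) = 8178695/4470562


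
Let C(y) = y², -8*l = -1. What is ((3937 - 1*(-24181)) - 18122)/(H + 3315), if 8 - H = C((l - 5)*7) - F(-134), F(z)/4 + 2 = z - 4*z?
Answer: 213248/80181 ≈ 2.6596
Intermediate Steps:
l = ⅛ (l = -⅛*(-1) = ⅛ ≈ 0.12500)
F(z) = -8 - 12*z (F(z) = -8 + 4*(z - 4*z) = -8 + 4*(-3*z) = -8 - 12*z)
H = 28383/64 (H = 8 - (((⅛ - 5)*7)² - (-8 - 12*(-134))) = 8 - ((-39/8*7)² - (-8 + 1608)) = 8 - ((-273/8)² - 1*1600) = 8 - (74529/64 - 1600) = 8 - 1*(-27871/64) = 8 + 27871/64 = 28383/64 ≈ 443.48)
((3937 - 1*(-24181)) - 18122)/(H + 3315) = ((3937 - 1*(-24181)) - 18122)/(28383/64 + 3315) = ((3937 + 24181) - 18122)/(240543/64) = (28118 - 18122)*(64/240543) = 9996*(64/240543) = 213248/80181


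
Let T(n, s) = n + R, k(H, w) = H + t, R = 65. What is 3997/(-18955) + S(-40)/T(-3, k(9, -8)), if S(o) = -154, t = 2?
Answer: -1583442/587605 ≈ -2.6947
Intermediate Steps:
k(H, w) = 2 + H (k(H, w) = H + 2 = 2 + H)
T(n, s) = 65 + n (T(n, s) = n + 65 = 65 + n)
3997/(-18955) + S(-40)/T(-3, k(9, -8)) = 3997/(-18955) - 154/(65 - 3) = 3997*(-1/18955) - 154/62 = -3997/18955 - 154*1/62 = -3997/18955 - 77/31 = -1583442/587605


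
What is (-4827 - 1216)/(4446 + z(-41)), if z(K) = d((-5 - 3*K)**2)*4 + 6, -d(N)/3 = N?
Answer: 6043/162636 ≈ 0.037157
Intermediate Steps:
d(N) = -3*N
z(K) = 6 - 12*(-5 - 3*K)**2 (z(K) = -3*(-5 - 3*K)**2*4 + 6 = -12*(-5 - 3*K)**2 + 6 = 6 - 12*(-5 - 3*K)**2)
(-4827 - 1216)/(4446 + z(-41)) = (-4827 - 1216)/(4446 + (6 - 12*(5 + 3*(-41))**2)) = -6043/(4446 + (6 - 12*(5 - 123)**2)) = -6043/(4446 + (6 - 12*(-118)**2)) = -6043/(4446 + (6 - 12*13924)) = -6043/(4446 + (6 - 167088)) = -6043/(4446 - 167082) = -6043/(-162636) = -6043*(-1/162636) = 6043/162636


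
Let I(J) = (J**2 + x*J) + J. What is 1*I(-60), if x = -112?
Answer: 10260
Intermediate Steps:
I(J) = J**2 - 111*J (I(J) = (J**2 - 112*J) + J = J**2 - 111*J)
1*I(-60) = 1*(-60*(-111 - 60)) = 1*(-60*(-171)) = 1*10260 = 10260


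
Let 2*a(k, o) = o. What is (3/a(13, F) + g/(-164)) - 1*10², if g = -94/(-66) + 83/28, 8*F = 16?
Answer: -14703047/151536 ≈ -97.027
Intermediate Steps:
F = 2 (F = (⅛)*16 = 2)
a(k, o) = o/2
g = 4055/924 (g = -94*(-1/66) + 83*(1/28) = 47/33 + 83/28 = 4055/924 ≈ 4.3885)
(3/a(13, F) + g/(-164)) - 1*10² = (3/(((½)*2)) + (4055/924)/(-164)) - 1*10² = (3/1 + (4055/924)*(-1/164)) - 1*100 = (3*1 - 4055/151536) - 100 = (3 - 4055/151536) - 100 = 450553/151536 - 100 = -14703047/151536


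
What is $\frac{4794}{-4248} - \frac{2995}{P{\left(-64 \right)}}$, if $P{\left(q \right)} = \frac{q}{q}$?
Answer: $- \frac{2121259}{708} \approx -2996.1$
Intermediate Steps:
$P{\left(q \right)} = 1$
$\frac{4794}{-4248} - \frac{2995}{P{\left(-64 \right)}} = \frac{4794}{-4248} - \frac{2995}{1} = 4794 \left(- \frac{1}{4248}\right) - 2995 = - \frac{799}{708} - 2995 = - \frac{2121259}{708}$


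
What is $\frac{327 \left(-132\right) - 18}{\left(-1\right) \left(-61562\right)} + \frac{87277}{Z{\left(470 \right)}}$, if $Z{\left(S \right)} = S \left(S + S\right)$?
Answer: $- \frac{6852430463}{13599045800} \approx -0.50389$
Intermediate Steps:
$Z{\left(S \right)} = 2 S^{2}$ ($Z{\left(S \right)} = S 2 S = 2 S^{2}$)
$\frac{327 \left(-132\right) - 18}{\left(-1\right) \left(-61562\right)} + \frac{87277}{Z{\left(470 \right)}} = \frac{327 \left(-132\right) - 18}{\left(-1\right) \left(-61562\right)} + \frac{87277}{2 \cdot 470^{2}} = \frac{-43164 - 18}{61562} + \frac{87277}{2 \cdot 220900} = \left(-43182\right) \frac{1}{61562} + \frac{87277}{441800} = - \frac{21591}{30781} + 87277 \cdot \frac{1}{441800} = - \frac{21591}{30781} + \frac{87277}{441800} = - \frac{6852430463}{13599045800}$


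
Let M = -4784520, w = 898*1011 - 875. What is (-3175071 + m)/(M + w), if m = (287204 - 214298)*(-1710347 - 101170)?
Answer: 132073633473/3877517 ≈ 34061.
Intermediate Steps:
w = 907003 (w = 907878 - 875 = 907003)
m = -132070458402 (m = 72906*(-1811517) = -132070458402)
(-3175071 + m)/(M + w) = (-3175071 - 132070458402)/(-4784520 + 907003) = -132073633473/(-3877517) = -132073633473*(-1/3877517) = 132073633473/3877517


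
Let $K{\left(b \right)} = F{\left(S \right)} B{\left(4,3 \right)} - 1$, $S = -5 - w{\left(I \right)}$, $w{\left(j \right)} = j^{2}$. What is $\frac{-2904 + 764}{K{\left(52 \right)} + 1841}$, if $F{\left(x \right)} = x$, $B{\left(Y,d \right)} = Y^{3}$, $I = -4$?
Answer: $- \frac{535}{124} \approx -4.3145$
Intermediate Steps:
$S = -21$ ($S = -5 - \left(-4\right)^{2} = -5 - 16 = -21$)
$K{\left(b \right)} = -1345$ ($K{\left(b \right)} = - 21 \cdot 4^{3} - 1 = \left(-21\right) 64 - 1 = -1344 - 1 = -1345$)
$\frac{-2904 + 764}{K{\left(52 \right)} + 1841} = \frac{-2904 + 764}{-1345 + 1841} = - \frac{2140}{496} = \left(-2140\right) \frac{1}{496} = - \frac{535}{124}$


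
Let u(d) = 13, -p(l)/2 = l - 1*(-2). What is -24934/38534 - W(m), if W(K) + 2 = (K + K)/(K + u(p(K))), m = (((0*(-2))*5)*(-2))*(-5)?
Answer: 26067/19267 ≈ 1.3529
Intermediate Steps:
p(l) = -4 - 2*l (p(l) = -2*(l - 1*(-2)) = -2*(l + 2) = -2*(2 + l) = -4 - 2*l)
m = 0 (m = ((0*5)*(-2))*(-5) = (0*(-2))*(-5) = 0*(-5) = 0)
W(K) = -2 + 2*K/(13 + K) (W(K) = -2 + (K + K)/(K + 13) = -2 + (2*K)/(13 + K) = -2 + 2*K/(13 + K))
-24934/38534 - W(m) = -24934/38534 - (-26)/(13 + 0) = -24934*1/38534 - (-26)/13 = -12467/19267 - (-26)/13 = -12467/19267 - 1*(-2) = -12467/19267 + 2 = 26067/19267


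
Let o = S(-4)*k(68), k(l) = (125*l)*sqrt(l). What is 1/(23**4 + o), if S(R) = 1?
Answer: 279841/73397985281 - 17000*sqrt(17)/73397985281 ≈ 2.8577e-6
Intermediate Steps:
k(l) = 125*l**(3/2)
o = 17000*sqrt(17) (o = 1*(125*68**(3/2)) = 1*(125*(136*sqrt(17))) = 1*(17000*sqrt(17)) = 17000*sqrt(17) ≈ 70093.)
1/(23**4 + o) = 1/(23**4 + 17000*sqrt(17)) = 1/(279841 + 17000*sqrt(17))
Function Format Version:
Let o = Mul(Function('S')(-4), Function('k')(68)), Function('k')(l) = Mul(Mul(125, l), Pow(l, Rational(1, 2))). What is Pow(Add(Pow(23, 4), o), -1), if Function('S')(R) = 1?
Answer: Add(Rational(279841, 73397985281), Mul(Rational(-17000, 73397985281), Pow(17, Rational(1, 2)))) ≈ 2.8577e-6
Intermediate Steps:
Function('k')(l) = Mul(125, Pow(l, Rational(3, 2)))
o = Mul(17000, Pow(17, Rational(1, 2))) (o = Mul(1, Mul(125, Pow(68, Rational(3, 2)))) = Mul(1, Mul(125, Mul(136, Pow(17, Rational(1, 2))))) = Mul(1, Mul(17000, Pow(17, Rational(1, 2)))) = Mul(17000, Pow(17, Rational(1, 2))) ≈ 70093.)
Pow(Add(Pow(23, 4), o), -1) = Pow(Add(Pow(23, 4), Mul(17000, Pow(17, Rational(1, 2)))), -1) = Pow(Add(279841, Mul(17000, Pow(17, Rational(1, 2)))), -1)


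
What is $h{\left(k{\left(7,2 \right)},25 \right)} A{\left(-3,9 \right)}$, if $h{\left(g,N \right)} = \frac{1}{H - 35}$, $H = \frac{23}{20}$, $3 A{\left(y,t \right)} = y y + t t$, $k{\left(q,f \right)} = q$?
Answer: $- \frac{600}{677} \approx -0.88626$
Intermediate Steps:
$A{\left(y,t \right)} = \frac{t^{2}}{3} + \frac{y^{2}}{3}$ ($A{\left(y,t \right)} = \frac{y y + t t}{3} = \frac{y^{2} + t^{2}}{3} = \frac{t^{2} + y^{2}}{3} = \frac{t^{2}}{3} + \frac{y^{2}}{3}$)
$H = \frac{23}{20}$ ($H = 23 \cdot \frac{1}{20} = \frac{23}{20} \approx 1.15$)
$h{\left(g,N \right)} = - \frac{20}{677}$ ($h{\left(g,N \right)} = \frac{1}{\frac{23}{20} - 35} = \frac{1}{- \frac{677}{20}} = - \frac{20}{677}$)
$h{\left(k{\left(7,2 \right)},25 \right)} A{\left(-3,9 \right)} = - \frac{20 \left(\frac{9^{2}}{3} + \frac{\left(-3\right)^{2}}{3}\right)}{677} = - \frac{20 \left(\frac{1}{3} \cdot 81 + \frac{1}{3} \cdot 9\right)}{677} = - \frac{20 \left(27 + 3\right)}{677} = \left(- \frac{20}{677}\right) 30 = - \frac{600}{677}$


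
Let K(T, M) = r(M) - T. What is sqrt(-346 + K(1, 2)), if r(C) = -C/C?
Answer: 2*I*sqrt(87) ≈ 18.655*I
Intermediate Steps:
r(C) = -1 (r(C) = -1*1 = -1)
K(T, M) = -1 - T
sqrt(-346 + K(1, 2)) = sqrt(-346 + (-1 - 1*1)) = sqrt(-346 + (-1 - 1)) = sqrt(-346 - 2) = sqrt(-348) = 2*I*sqrt(87)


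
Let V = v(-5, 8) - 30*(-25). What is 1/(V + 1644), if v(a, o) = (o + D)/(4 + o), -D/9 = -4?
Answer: 3/7193 ≈ 0.00041707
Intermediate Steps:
D = 36 (D = -9*(-4) = 36)
v(a, o) = (36 + o)/(4 + o) (v(a, o) = (o + 36)/(4 + o) = (36 + o)/(4 + o))
V = 2261/3 (V = (36 + 8)/(4 + 8) - 30*(-25) = 44/12 + 750 = (1/12)*44 + 750 = 11/3 + 750 = 2261/3 ≈ 753.67)
1/(V + 1644) = 1/(2261/3 + 1644) = 1/(7193/3) = 3/7193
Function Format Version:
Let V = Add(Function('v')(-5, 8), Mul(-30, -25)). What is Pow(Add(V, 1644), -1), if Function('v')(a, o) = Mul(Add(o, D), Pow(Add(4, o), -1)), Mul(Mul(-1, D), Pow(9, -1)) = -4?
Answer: Rational(3, 7193) ≈ 0.00041707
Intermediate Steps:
D = 36 (D = Mul(-9, -4) = 36)
Function('v')(a, o) = Mul(Pow(Add(4, o), -1), Add(36, o)) (Function('v')(a, o) = Mul(Add(o, 36), Pow(Add(4, o), -1)) = Mul(Add(36, o), Pow(Add(4, o), -1)) = Mul(Pow(Add(4, o), -1), Add(36, o)))
V = Rational(2261, 3) (V = Add(Mul(Pow(Add(4, 8), -1), Add(36, 8)), Mul(-30, -25)) = Add(Mul(Pow(12, -1), 44), 750) = Add(Mul(Rational(1, 12), 44), 750) = Add(Rational(11, 3), 750) = Rational(2261, 3) ≈ 753.67)
Pow(Add(V, 1644), -1) = Pow(Add(Rational(2261, 3), 1644), -1) = Pow(Rational(7193, 3), -1) = Rational(3, 7193)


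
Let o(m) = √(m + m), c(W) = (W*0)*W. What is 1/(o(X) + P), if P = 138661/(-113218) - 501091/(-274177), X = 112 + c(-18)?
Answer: -580942528615412621826/215494268507629748735423 + 3854366332789587821584*√14/215494268507629748735423 ≈ 0.064228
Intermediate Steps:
c(W) = 0 (c(W) = 0*W = 0)
X = 112 (X = 112 + 0 = 112)
o(m) = √2*√m (o(m) = √(2*m) = √2*√m)
P = 18714863841/31041771586 (P = 138661*(-1/113218) - 501091*(-1/274177) = -138661/113218 + 501091/274177 = 18714863841/31041771586 ≈ 0.60289)
1/(o(X) + P) = 1/(√2*√112 + 18714863841/31041771586) = 1/(√2*(4*√7) + 18714863841/31041771586) = 1/(4*√14 + 18714863841/31041771586) = 1/(18714863841/31041771586 + 4*√14)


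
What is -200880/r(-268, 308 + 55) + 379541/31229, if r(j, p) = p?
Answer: -185924489/343519 ≈ -541.24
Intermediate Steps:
-200880/r(-268, 308 + 55) + 379541/31229 = -200880/(308 + 55) + 379541/31229 = -200880/363 + 379541*(1/31229) = -200880*1/363 + 379541/31229 = -66960/121 + 379541/31229 = -185924489/343519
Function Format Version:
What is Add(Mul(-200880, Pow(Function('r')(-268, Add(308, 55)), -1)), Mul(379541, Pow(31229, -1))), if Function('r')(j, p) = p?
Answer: Rational(-185924489, 343519) ≈ -541.24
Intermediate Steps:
Add(Mul(-200880, Pow(Function('r')(-268, Add(308, 55)), -1)), Mul(379541, Pow(31229, -1))) = Add(Mul(-200880, Pow(Add(308, 55), -1)), Mul(379541, Pow(31229, -1))) = Add(Mul(-200880, Pow(363, -1)), Mul(379541, Rational(1, 31229))) = Add(Mul(-200880, Rational(1, 363)), Rational(379541, 31229)) = Add(Rational(-66960, 121), Rational(379541, 31229)) = Rational(-185924489, 343519)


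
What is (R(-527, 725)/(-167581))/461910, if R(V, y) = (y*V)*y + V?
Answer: 138502451/38703669855 ≈ 0.0035785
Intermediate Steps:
R(V, y) = V + V*y² (R(V, y) = (V*y)*y + V = V*y² + V = V + V*y²)
(R(-527, 725)/(-167581))/461910 = (-527*(1 + 725²)/(-167581))/461910 = (-527*(1 + 525625)*(-1/167581))*(1/461910) = (-527*525626*(-1/167581))*(1/461910) = -277004902*(-1/167581)*(1/461910) = (277004902/167581)*(1/461910) = 138502451/38703669855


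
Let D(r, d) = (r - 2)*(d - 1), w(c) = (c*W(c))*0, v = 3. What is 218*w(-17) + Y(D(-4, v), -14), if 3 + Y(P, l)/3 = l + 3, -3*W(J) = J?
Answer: -42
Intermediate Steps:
W(J) = -J/3
w(c) = 0 (w(c) = (c*(-c/3))*0 = -c²/3*0 = 0)
D(r, d) = (-1 + d)*(-2 + r) (D(r, d) = (-2 + r)*(-1 + d) = (-1 + d)*(-2 + r))
Y(P, l) = 3*l (Y(P, l) = -9 + 3*(l + 3) = -9 + 3*(3 + l) = -9 + (9 + 3*l) = 3*l)
218*w(-17) + Y(D(-4, v), -14) = 218*0 + 3*(-14) = 0 - 42 = -42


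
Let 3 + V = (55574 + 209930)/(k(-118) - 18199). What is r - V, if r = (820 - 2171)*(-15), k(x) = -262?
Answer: 374433052/18461 ≈ 20282.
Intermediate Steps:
r = 20265 (r = -1351*(-15) = 20265)
V = -320887/18461 (V = -3 + (55574 + 209930)/(-262 - 18199) = -3 + 265504/(-18461) = -3 + 265504*(-1/18461) = -3 - 265504/18461 = -320887/18461 ≈ -17.382)
r - V = 20265 - 1*(-320887/18461) = 20265 + 320887/18461 = 374433052/18461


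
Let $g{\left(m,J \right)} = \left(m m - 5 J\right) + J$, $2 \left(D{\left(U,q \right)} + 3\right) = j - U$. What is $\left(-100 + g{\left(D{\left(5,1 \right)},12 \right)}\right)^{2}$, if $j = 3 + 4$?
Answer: $20736$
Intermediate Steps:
$j = 7$
$D{\left(U,q \right)} = \frac{1}{2} - \frac{U}{2}$ ($D{\left(U,q \right)} = -3 + \frac{7 - U}{2} = -3 - \left(- \frac{7}{2} + \frac{U}{2}\right) = \frac{1}{2} - \frac{U}{2}$)
$g{\left(m,J \right)} = m^{2} - 4 J$ ($g{\left(m,J \right)} = \left(m^{2} - 5 J\right) + J = m^{2} - 4 J$)
$\left(-100 + g{\left(D{\left(5,1 \right)},12 \right)}\right)^{2} = \left(-100 + \left(\left(\frac{1}{2} - \frac{5}{2}\right)^{2} - 48\right)\right)^{2} = \left(-100 - \left(48 - \left(\frac{1}{2} - \frac{5}{2}\right)^{2}\right)\right)^{2} = \left(-100 - \left(48 - \left(-2\right)^{2}\right)\right)^{2} = \left(-100 + \left(4 - 48\right)\right)^{2} = \left(-100 - 44\right)^{2} = \left(-144\right)^{2} = 20736$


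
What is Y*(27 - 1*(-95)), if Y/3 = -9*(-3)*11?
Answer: 108702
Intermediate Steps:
Y = 891 (Y = 3*(-9*(-3)*11) = 3*(27*11) = 3*297 = 891)
Y*(27 - 1*(-95)) = 891*(27 - 1*(-95)) = 891*(27 + 95) = 891*122 = 108702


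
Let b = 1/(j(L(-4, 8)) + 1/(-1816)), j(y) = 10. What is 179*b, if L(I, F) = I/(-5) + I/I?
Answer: 325064/18159 ≈ 17.901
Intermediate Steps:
L(I, F) = 1 - I/5 (L(I, F) = I*(-1/5) + 1 = -I/5 + 1 = 1 - I/5)
b = 1816/18159 (b = 1/(10 + 1/(-1816)) = 1/(10 - 1/1816) = 1/(18159/1816) = 1816/18159 ≈ 0.10001)
179*b = 179*(1816/18159) = 325064/18159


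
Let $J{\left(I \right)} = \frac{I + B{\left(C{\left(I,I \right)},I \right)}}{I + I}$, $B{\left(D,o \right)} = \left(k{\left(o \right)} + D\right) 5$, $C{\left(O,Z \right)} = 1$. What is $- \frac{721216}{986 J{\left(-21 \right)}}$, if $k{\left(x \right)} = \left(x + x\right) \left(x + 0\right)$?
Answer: $\frac{7572768}{1083121} \approx 6.9916$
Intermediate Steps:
$k{\left(x \right)} = 2 x^{2}$ ($k{\left(x \right)} = 2 x x = 2 x^{2}$)
$B{\left(D,o \right)} = 5 D + 10 o^{2}$ ($B{\left(D,o \right)} = \left(2 o^{2} + D\right) 5 = \left(D + 2 o^{2}\right) 5 = 5 D + 10 o^{2}$)
$J{\left(I \right)} = \frac{5 + I + 10 I^{2}}{2 I}$ ($J{\left(I \right)} = \frac{I + \left(5 \cdot 1 + 10 I^{2}\right)}{I + I} = \frac{I + \left(5 + 10 I^{2}\right)}{2 I} = \left(5 + I + 10 I^{2}\right) \frac{1}{2 I} = \frac{5 + I + 10 I^{2}}{2 I}$)
$- \frac{721216}{986 J{\left(-21 \right)}} = - \frac{721216}{986 \frac{5 - 21 + 10 \left(-21\right)^{2}}{2 \left(-21\right)}} = - \frac{721216}{986 \cdot \frac{1}{2} \left(- \frac{1}{21}\right) \left(5 - 21 + 10 \cdot 441\right)} = - \frac{721216}{986 \cdot \frac{1}{2} \left(- \frac{1}{21}\right) \left(5 - 21 + 4410\right)} = - \frac{721216}{986 \cdot \frac{1}{2} \left(- \frac{1}{21}\right) 4394} = - \frac{721216}{986 \left(- \frac{2197}{21}\right)} = - \frac{721216}{- \frac{2166242}{21}} = \left(-721216\right) \left(- \frac{21}{2166242}\right) = \frac{7572768}{1083121}$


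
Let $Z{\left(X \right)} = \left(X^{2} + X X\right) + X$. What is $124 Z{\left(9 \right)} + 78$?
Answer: $21282$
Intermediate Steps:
$Z{\left(X \right)} = X + 2 X^{2}$ ($Z{\left(X \right)} = \left(X^{2} + X^{2}\right) + X = 2 X^{2} + X = X + 2 X^{2}$)
$124 Z{\left(9 \right)} + 78 = 124 \cdot 9 \left(1 + 2 \cdot 9\right) + 78 = 124 \cdot 9 \left(1 + 18\right) + 78 = 124 \cdot 9 \cdot 19 + 78 = 124 \cdot 171 + 78 = 21204 + 78 = 21282$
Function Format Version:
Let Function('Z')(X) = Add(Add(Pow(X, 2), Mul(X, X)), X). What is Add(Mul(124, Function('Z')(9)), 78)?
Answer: 21282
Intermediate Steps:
Function('Z')(X) = Add(X, Mul(2, Pow(X, 2))) (Function('Z')(X) = Add(Add(Pow(X, 2), Pow(X, 2)), X) = Add(Mul(2, Pow(X, 2)), X) = Add(X, Mul(2, Pow(X, 2))))
Add(Mul(124, Function('Z')(9)), 78) = Add(Mul(124, Mul(9, Add(1, Mul(2, 9)))), 78) = Add(Mul(124, Mul(9, Add(1, 18))), 78) = Add(Mul(124, Mul(9, 19)), 78) = Add(Mul(124, 171), 78) = Add(21204, 78) = 21282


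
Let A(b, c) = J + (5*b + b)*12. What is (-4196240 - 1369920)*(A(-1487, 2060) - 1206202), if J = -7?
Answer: 7309887641680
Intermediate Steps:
A(b, c) = -7 + 72*b (A(b, c) = -7 + (5*b + b)*12 = -7 + (6*b)*12 = -7 + 72*b)
(-4196240 - 1369920)*(A(-1487, 2060) - 1206202) = (-4196240 - 1369920)*((-7 + 72*(-1487)) - 1206202) = -5566160*((-7 - 107064) - 1206202) = -5566160*(-107071 - 1206202) = -5566160*(-1313273) = 7309887641680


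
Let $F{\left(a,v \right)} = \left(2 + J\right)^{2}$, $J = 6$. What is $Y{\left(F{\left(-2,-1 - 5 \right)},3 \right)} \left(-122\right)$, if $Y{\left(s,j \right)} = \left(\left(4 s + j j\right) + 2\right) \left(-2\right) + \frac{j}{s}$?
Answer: $\frac{2084553}{32} \approx 65142.0$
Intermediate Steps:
$F{\left(a,v \right)} = 64$ ($F{\left(a,v \right)} = \left(2 + 6\right)^{2} = 8^{2} = 64$)
$Y{\left(s,j \right)} = -4 - 8 s - 2 j^{2} + \frac{j}{s}$ ($Y{\left(s,j \right)} = \left(\left(4 s + j^{2}\right) + 2\right) \left(-2\right) + \frac{j}{s} = \left(\left(j^{2} + 4 s\right) + 2\right) \left(-2\right) + \frac{j}{s} = \left(2 + j^{2} + 4 s\right) \left(-2\right) + \frac{j}{s} = \left(-4 - 8 s - 2 j^{2}\right) + \frac{j}{s} = -4 - 8 s - 2 j^{2} + \frac{j}{s}$)
$Y{\left(F{\left(-2,-1 - 5 \right)},3 \right)} \left(-122\right) = \left(-4 - 512 - 2 \cdot 3^{2} + \frac{3}{64}\right) \left(-122\right) = \left(-4 - 512 - 18 + 3 \cdot \frac{1}{64}\right) \left(-122\right) = \left(-4 - 512 - 18 + \frac{3}{64}\right) \left(-122\right) = \left(- \frac{34173}{64}\right) \left(-122\right) = \frac{2084553}{32}$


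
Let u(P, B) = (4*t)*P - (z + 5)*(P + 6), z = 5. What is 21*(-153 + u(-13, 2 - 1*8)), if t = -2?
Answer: 441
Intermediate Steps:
u(P, B) = -60 - 18*P (u(P, B) = (4*(-2))*P - (5 + 5)*(P + 6) = -8*P - 10*(6 + P) = -8*P - (60 + 10*P) = -8*P + (-60 - 10*P) = -60 - 18*P)
21*(-153 + u(-13, 2 - 1*8)) = 21*(-153 + (-60 - 18*(-13))) = 21*(-153 + (-60 + 234)) = 21*(-153 + 174) = 21*21 = 441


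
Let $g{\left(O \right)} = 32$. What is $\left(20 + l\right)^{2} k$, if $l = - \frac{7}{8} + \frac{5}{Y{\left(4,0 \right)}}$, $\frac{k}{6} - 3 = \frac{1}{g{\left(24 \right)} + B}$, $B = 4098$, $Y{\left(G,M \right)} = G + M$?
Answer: $\frac{987649437}{132160} \approx 7473.1$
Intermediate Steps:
$k = \frac{37173}{2065}$ ($k = 18 + \frac{6}{32 + 4098} = 18 + \frac{6}{4130} = 18 + 6 \cdot \frac{1}{4130} = 18 + \frac{3}{2065} = \frac{37173}{2065} \approx 18.001$)
$l = \frac{3}{8}$ ($l = - \frac{7}{8} + \frac{5}{4 + 0} = \left(-7\right) \frac{1}{8} + \frac{5}{4} = - \frac{7}{8} + 5 \cdot \frac{1}{4} = - \frac{7}{8} + \frac{5}{4} = \frac{3}{8} \approx 0.375$)
$\left(20 + l\right)^{2} k = \left(20 + \frac{3}{8}\right)^{2} \cdot \frac{37173}{2065} = \left(\frac{163}{8}\right)^{2} \cdot \frac{37173}{2065} = \frac{26569}{64} \cdot \frac{37173}{2065} = \frac{987649437}{132160}$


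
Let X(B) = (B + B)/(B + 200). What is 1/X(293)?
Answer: 493/586 ≈ 0.84130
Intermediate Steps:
X(B) = 2*B/(200 + B) (X(B) = (2*B)/(200 + B) = 2*B/(200 + B))
1/X(293) = 1/(2*293/(200 + 293)) = 1/(2*293/493) = 1/(2*293*(1/493)) = 1/(586/493) = 493/586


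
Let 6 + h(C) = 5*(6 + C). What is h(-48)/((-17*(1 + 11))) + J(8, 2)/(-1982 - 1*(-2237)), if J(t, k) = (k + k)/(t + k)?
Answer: 1352/1275 ≈ 1.0604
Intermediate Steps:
J(t, k) = 2*k/(k + t) (J(t, k) = (2*k)/(k + t) = 2*k/(k + t))
h(C) = 24 + 5*C (h(C) = -6 + 5*(6 + C) = -6 + (30 + 5*C) = 24 + 5*C)
h(-48)/((-17*(1 + 11))) + J(8, 2)/(-1982 - 1*(-2237)) = (24 + 5*(-48))/((-17*(1 + 11))) + (2*2/(2 + 8))/(-1982 - 1*(-2237)) = (24 - 240)/((-17*12)) + (2*2/10)/(-1982 + 2237) = -216/(-204) + (2*2*(⅒))/255 = -216*(-1/204) + (⅖)*(1/255) = 18/17 + 2/1275 = 1352/1275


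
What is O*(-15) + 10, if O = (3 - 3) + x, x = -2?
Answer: 40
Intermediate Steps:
O = -2 (O = (3 - 3) - 2 = 0 - 2 = -2)
O*(-15) + 10 = -2*(-15) + 10 = 30 + 10 = 40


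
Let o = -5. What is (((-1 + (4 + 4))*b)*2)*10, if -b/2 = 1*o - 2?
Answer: 1960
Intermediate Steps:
b = 14 (b = -2*(1*(-5) - 2) = -2*(-5 - 2) = -2*(-7) = 14)
(((-1 + (4 + 4))*b)*2)*10 = (((-1 + (4 + 4))*14)*2)*10 = (((-1 + 8)*14)*2)*10 = ((7*14)*2)*10 = (98*2)*10 = 196*10 = 1960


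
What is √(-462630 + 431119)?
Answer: I*√31511 ≈ 177.51*I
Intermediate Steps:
√(-462630 + 431119) = √(-31511) = I*√31511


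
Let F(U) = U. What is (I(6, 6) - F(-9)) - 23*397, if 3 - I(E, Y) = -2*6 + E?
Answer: -9113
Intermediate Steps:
I(E, Y) = 15 - E (I(E, Y) = 3 - (-2*6 + E) = 3 - (-12 + E) = 3 + (12 - E) = 15 - E)
(I(6, 6) - F(-9)) - 23*397 = ((15 - 1*6) - 1*(-9)) - 23*397 = ((15 - 6) + 9) - 9131 = (9 + 9) - 9131 = 18 - 9131 = -9113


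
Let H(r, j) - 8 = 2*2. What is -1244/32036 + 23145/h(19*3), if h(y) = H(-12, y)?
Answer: 61788191/32036 ≈ 1928.7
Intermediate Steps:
H(r, j) = 12 (H(r, j) = 8 + 2*2 = 8 + 4 = 12)
h(y) = 12
-1244/32036 + 23145/h(19*3) = -1244/32036 + 23145/12 = -1244*1/32036 + 23145*(1/12) = -311/8009 + 7715/4 = 61788191/32036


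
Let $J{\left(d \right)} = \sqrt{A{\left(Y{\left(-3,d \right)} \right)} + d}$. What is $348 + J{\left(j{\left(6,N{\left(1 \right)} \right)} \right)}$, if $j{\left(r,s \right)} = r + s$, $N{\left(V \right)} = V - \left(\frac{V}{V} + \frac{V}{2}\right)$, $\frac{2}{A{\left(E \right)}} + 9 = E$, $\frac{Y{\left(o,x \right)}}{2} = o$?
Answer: $348 + \frac{\sqrt{4830}}{30} \approx 350.32$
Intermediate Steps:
$Y{\left(o,x \right)} = 2 o$
$A{\left(E \right)} = \frac{2}{-9 + E}$
$N{\left(V \right)} = -1 + \frac{V}{2}$ ($N{\left(V \right)} = V - \left(1 + V \frac{1}{2}\right) = V - \left(1 + \frac{V}{2}\right) = -1 + \frac{V}{2}$)
$J{\left(d \right)} = \sqrt{- \frac{2}{15} + d}$ ($J{\left(d \right)} = \sqrt{\frac{2}{-9 + 2 \left(-3\right)} + d} = \sqrt{\frac{2}{-9 - 6} + d} = \sqrt{\frac{2}{-15} + d} = \sqrt{2 \left(- \frac{1}{15}\right) + d} = \sqrt{- \frac{2}{15} + d}$)
$348 + J{\left(j{\left(6,N{\left(1 \right)} \right)} \right)} = 348 + \frac{\sqrt{-30 + 225 \left(6 + \left(-1 + \frac{1}{2} \cdot 1\right)\right)}}{15} = 348 + \frac{\sqrt{-30 + 225 \left(6 + \left(-1 + \frac{1}{2}\right)\right)}}{15} = 348 + \frac{\sqrt{-30 + 225 \left(6 - \frac{1}{2}\right)}}{15} = 348 + \frac{\sqrt{-30 + 225 \cdot \frac{11}{2}}}{15} = 348 + \frac{\sqrt{-30 + \frac{2475}{2}}}{15} = 348 + \frac{\sqrt{\frac{2415}{2}}}{15} = 348 + \frac{\frac{1}{2} \sqrt{4830}}{15} = 348 + \frac{\sqrt{4830}}{30}$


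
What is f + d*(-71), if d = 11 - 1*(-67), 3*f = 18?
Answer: -5532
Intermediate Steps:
f = 6 (f = (⅓)*18 = 6)
d = 78 (d = 11 + 67 = 78)
f + d*(-71) = 6 + 78*(-71) = 6 - 5538 = -5532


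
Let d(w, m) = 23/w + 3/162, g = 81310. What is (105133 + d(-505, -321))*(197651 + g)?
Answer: 266591513398751/9090 ≈ 2.9328e+10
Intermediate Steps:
d(w, m) = 1/54 + 23/w (d(w, m) = 23/w + 3*(1/162) = 23/w + 1/54 = 1/54 + 23/w)
(105133 + d(-505, -321))*(197651 + g) = (105133 + (1/54)*(1242 - 505)/(-505))*(197651 + 81310) = (105133 + (1/54)*(-1/505)*737)*278961 = (105133 - 737/27270)*278961 = (2866976173/27270)*278961 = 266591513398751/9090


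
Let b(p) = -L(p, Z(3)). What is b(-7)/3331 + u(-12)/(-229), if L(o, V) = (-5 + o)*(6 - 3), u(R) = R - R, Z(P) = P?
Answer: 36/3331 ≈ 0.010808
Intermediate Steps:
u(R) = 0
L(o, V) = -15 + 3*o (L(o, V) = (-5 + o)*3 = -15 + 3*o)
b(p) = 15 - 3*p (b(p) = -(-15 + 3*p) = 15 - 3*p)
b(-7)/3331 + u(-12)/(-229) = (15 - 3*(-7))/3331 + 0/(-229) = (15 + 21)*(1/3331) + 0*(-1/229) = 36*(1/3331) + 0 = 36/3331 + 0 = 36/3331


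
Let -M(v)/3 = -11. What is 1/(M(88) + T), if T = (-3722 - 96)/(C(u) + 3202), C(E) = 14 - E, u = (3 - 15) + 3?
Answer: 3225/102607 ≈ 0.031431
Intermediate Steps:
u = -9 (u = -12 + 3 = -9)
M(v) = 33 (M(v) = -3*(-11) = 33)
T = -3818/3225 (T = (-3722 - 96)/((14 - 1*(-9)) + 3202) = -3818/((14 + 9) + 3202) = -3818/(23 + 3202) = -3818/3225 ≈ -1.1839)
1/(M(88) + T) = 1/(33 - 3818/3225) = 1/(102607/3225) = 3225/102607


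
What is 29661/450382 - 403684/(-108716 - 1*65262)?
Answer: 2174097311/911122786 ≈ 2.3862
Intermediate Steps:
29661/450382 - 403684/(-108716 - 1*65262) = 29661*(1/450382) - 403684/(-108716 - 65262) = 29661/450382 - 403684/(-173978) = 29661/450382 - 403684*(-1/173978) = 29661/450382 + 4694/2023 = 2174097311/911122786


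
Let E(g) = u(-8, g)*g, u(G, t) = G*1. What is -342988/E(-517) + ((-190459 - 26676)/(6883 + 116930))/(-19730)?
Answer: -10473258075422/126294336333 ≈ -82.927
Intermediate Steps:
u(G, t) = G
E(g) = -8*g
-342988/E(-517) + ((-190459 - 26676)/(6883 + 116930))/(-19730) = -342988/((-8*(-517))) + ((-190459 - 26676)/(6883 + 116930))/(-19730) = -342988/4136 - 217135/123813*(-1/19730) = -342988*1/4136 - 217135*1/123813*(-1/19730) = -85747/1034 - 217135/123813*(-1/19730) = -85747/1034 + 43427/488566098 = -10473258075422/126294336333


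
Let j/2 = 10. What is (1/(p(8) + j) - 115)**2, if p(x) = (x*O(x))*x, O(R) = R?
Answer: 3742870041/283024 ≈ 13225.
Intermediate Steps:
j = 20 (j = 2*10 = 20)
p(x) = x**3 (p(x) = (x*x)*x = x**2*x = x**3)
(1/(p(8) + j) - 115)**2 = (1/(8**3 + 20) - 115)**2 = (1/(512 + 20) - 115)**2 = (1/532 - 115)**2 = (-61179/532)**2 = 3742870041/283024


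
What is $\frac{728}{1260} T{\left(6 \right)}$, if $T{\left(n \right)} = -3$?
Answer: $- \frac{26}{15} \approx -1.7333$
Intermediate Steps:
$\frac{728}{1260} T{\left(6 \right)} = \frac{728}{1260} \left(-3\right) = 728 \cdot \frac{1}{1260} \left(-3\right) = \frac{26}{45} \left(-3\right) = - \frac{26}{15}$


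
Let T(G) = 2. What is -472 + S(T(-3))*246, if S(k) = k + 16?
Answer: 3956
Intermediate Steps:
S(k) = 16 + k
-472 + S(T(-3))*246 = -472 + (16 + 2)*246 = -472 + 18*246 = -472 + 4428 = 3956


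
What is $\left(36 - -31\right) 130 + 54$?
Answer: $8764$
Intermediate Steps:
$\left(36 - -31\right) 130 + 54 = \left(36 + 31\right) 130 + 54 = 67 \cdot 130 + 54 = 8710 + 54 = 8764$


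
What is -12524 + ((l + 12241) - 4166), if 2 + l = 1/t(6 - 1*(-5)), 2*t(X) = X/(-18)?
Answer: -48997/11 ≈ -4454.3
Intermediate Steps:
t(X) = -X/36 (t(X) = (X/(-18))/2 = (X*(-1/18))/2 = (-X/18)/2 = -X/36)
l = -58/11 (l = -2 + 1/(-(6 - 1*(-5))/36) = -2 + 1/(-(6 + 5)/36) = -2 + 1/(-1/36*11) = -2 + 1/(-11/36) = -2 - 36/11 = -58/11 ≈ -5.2727)
-12524 + ((l + 12241) - 4166) = -12524 + ((-58/11 + 12241) - 4166) = -12524 + (134593/11 - 4166) = -12524 + 88767/11 = -48997/11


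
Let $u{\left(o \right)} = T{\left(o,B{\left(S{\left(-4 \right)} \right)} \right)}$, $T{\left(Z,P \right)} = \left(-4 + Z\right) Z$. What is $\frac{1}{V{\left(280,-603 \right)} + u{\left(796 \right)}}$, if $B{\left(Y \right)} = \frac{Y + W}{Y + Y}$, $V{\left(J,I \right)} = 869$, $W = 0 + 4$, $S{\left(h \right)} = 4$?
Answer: $\frac{1}{631301} \approx 1.584 \cdot 10^{-6}$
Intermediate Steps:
$W = 4$
$B{\left(Y \right)} = \frac{4 + Y}{2 Y}$ ($B{\left(Y \right)} = \frac{Y + 4}{Y + Y} = \frac{4 + Y}{2 Y}$)
$T{\left(Z,P \right)} = Z \left(-4 + Z\right)$
$u{\left(o \right)} = o \left(-4 + o\right)$
$\frac{1}{V{\left(280,-603 \right)} + u{\left(796 \right)}} = \frac{1}{869 + 796 \left(-4 + 796\right)} = \frac{1}{869 + 796 \cdot 792} = \frac{1}{869 + 630432} = \frac{1}{631301}$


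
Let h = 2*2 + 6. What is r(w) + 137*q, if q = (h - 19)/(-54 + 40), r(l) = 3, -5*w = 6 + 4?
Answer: 1275/14 ≈ 91.071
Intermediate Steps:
w = -2 (w = -(6 + 4)/5 = -⅕*10 = -2)
h = 10 (h = 4 + 6 = 10)
q = 9/14 (q = (10 - 19)/(-54 + 40) = -9/(-14) = -9*(-1/14) = 9/14 ≈ 0.64286)
r(w) + 137*q = 3 + 137*(9/14) = 3 + 1233/14 = 1275/14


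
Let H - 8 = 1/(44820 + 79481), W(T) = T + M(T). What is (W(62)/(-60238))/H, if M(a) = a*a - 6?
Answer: -18645150/2303892667 ≈ -0.0080929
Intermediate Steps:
M(a) = -6 + a**2 (M(a) = a**2 - 6 = -6 + a**2)
W(T) = -6 + T + T**2 (W(T) = T + (-6 + T**2) = -6 + T + T**2)
H = 994409/124301 (H = 8 + 1/(44820 + 79481) = 8 + 1/124301 = 994409/124301 ≈ 8.0000)
(W(62)/(-60238))/H = ((-6 + 62 + 62**2)/(-60238))/(994409/124301) = ((-6 + 62 + 3844)*(-1/60238))*(124301/994409) = (3900*(-1/60238))*(124301/994409) = -1950/30119*124301/994409 = -18645150/2303892667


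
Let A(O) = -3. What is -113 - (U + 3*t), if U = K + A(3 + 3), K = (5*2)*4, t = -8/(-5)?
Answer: -774/5 ≈ -154.80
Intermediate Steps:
t = 8/5 (t = -8*(-⅕) = 8/5 ≈ 1.6000)
K = 40 (K = 10*4 = 40)
U = 37 (U = 40 - 3 = 37)
-113 - (U + 3*t) = -113 - (37 + 3*(8/5)) = -113 - (37 + 24/5) = -113 - 1*209/5 = -113 - 209/5 = -774/5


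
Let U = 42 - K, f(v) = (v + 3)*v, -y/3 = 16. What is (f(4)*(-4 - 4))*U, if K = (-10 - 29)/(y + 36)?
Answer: -8680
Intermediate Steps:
y = -48 (y = -3*16 = -48)
f(v) = v*(3 + v) (f(v) = (3 + v)*v = v*(3 + v))
K = 13/4 (K = (-10 - 29)/(-48 + 36) = -39/(-12) = -39*(-1/12) = 13/4 ≈ 3.2500)
U = 155/4 (U = 42 - 1*13/4 = 42 - 13/4 = 155/4 ≈ 38.750)
(f(4)*(-4 - 4))*U = ((4*(3 + 4))*(-4 - 4))*(155/4) = ((4*7)*(-8))*(155/4) = (28*(-8))*(155/4) = -224*155/4 = -8680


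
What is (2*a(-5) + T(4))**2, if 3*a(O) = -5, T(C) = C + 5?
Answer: 289/9 ≈ 32.111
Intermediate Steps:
T(C) = 5 + C
a(O) = -5/3 (a(O) = (1/3)*(-5) = -5/3)
(2*a(-5) + T(4))**2 = (2*(-5/3) + (5 + 4))**2 = (-10/3 + 9)**2 = (17/3)**2 = 289/9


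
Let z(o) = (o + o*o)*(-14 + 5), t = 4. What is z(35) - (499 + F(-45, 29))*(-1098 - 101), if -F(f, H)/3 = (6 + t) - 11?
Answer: 590558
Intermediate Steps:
F(f, H) = 3 (F(f, H) = -3*((6 + 4) - 11) = -3*(10 - 11) = -3*(-1) = 3)
z(o) = -9*o - 9*o**2 (z(o) = (o + o**2)*(-9) = -9*o - 9*o**2)
z(35) - (499 + F(-45, 29))*(-1098 - 101) = -9*35*(1 + 35) - (499 + 3)*(-1098 - 101) = -9*35*36 - 502*(-1199) = -11340 - 1*(-601898) = -11340 + 601898 = 590558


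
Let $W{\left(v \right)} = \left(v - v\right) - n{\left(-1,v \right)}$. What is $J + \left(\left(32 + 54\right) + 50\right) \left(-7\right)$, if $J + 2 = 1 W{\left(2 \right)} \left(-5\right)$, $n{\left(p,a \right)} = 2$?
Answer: $-944$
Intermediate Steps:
$W{\left(v \right)} = -2$ ($W{\left(v \right)} = \left(v - v\right) - 2 = 0 - 2 = -2$)
$J = 8$ ($J = -2 + 1 \left(-2\right) \left(-5\right) = -2 - -10 = -2 + 10 = 8$)
$J + \left(\left(32 + 54\right) + 50\right) \left(-7\right) = 8 + \left(\left(32 + 54\right) + 50\right) \left(-7\right) = 8 + \left(86 + 50\right) \left(-7\right) = 8 + 136 \left(-7\right) = 8 - 952 = -944$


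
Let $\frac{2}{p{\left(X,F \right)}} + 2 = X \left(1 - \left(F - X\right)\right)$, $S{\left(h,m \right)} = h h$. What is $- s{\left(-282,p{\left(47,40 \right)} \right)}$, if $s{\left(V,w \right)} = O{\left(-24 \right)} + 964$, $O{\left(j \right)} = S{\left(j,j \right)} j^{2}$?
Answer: $-332740$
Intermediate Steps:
$S{\left(h,m \right)} = h^{2}$
$p{\left(X,F \right)} = \frac{2}{-2 + X \left(1 + X - F\right)}$ ($p{\left(X,F \right)} = \frac{2}{-2 + X \left(1 - \left(F - X\right)\right)} = \frac{2}{-2 + X \left(1 + X - F\right)}$)
$O{\left(j \right)} = j^{4}$ ($O{\left(j \right)} = j^{2} j^{2} = j^{4}$)
$s{\left(V,w \right)} = 332740$ ($s{\left(V,w \right)} = \left(-24\right)^{4} + 964 = 331776 + 964 = 332740$)
$- s{\left(-282,p{\left(47,40 \right)} \right)} = \left(-1\right) 332740 = -332740$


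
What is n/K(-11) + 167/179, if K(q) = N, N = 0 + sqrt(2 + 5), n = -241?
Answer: 167/179 - 241*sqrt(7)/7 ≈ -90.156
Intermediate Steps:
N = sqrt(7) (N = 0 + sqrt(7) = sqrt(7) ≈ 2.6458)
K(q) = sqrt(7)
n/K(-11) + 167/179 = -241*sqrt(7)/7 + 167/179 = 167/179 - 241*sqrt(7)/7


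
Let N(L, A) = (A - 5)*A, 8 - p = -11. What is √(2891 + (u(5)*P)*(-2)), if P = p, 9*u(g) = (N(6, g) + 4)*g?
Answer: √25259/3 ≈ 52.977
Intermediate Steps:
p = 19 (p = 8 - 1*(-11) = 8 + 11 = 19)
N(L, A) = A*(-5 + A) (N(L, A) = (-5 + A)*A = A*(-5 + A))
u(g) = g*(4 + g*(-5 + g))/9 (u(g) = ((g*(-5 + g) + 4)*g)/9 = ((4 + g*(-5 + g))*g)/9 = (g*(4 + g*(-5 + g)))/9 = g*(4 + g*(-5 + g))/9)
P = 19
√(2891 + (u(5)*P)*(-2)) = √(2891 + (((⅑)*5*(4 + 5*(-5 + 5)))*19)*(-2)) = √(2891 + (((⅑)*5*(4 + 5*0))*19)*(-2)) = √(2891 + (((⅑)*5*(4 + 0))*19)*(-2)) = √(2891 + (((⅑)*5*4)*19)*(-2)) = √(2891 + ((20/9)*19)*(-2)) = √(2891 + (380/9)*(-2)) = √(2891 - 760/9) = √(25259/9) = √25259/3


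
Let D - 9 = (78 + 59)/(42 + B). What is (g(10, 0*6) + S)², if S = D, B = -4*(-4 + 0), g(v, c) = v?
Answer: 1535121/3364 ≈ 456.34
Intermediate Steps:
B = 16 (B = -4*(-4) = 16)
D = 659/58 (D = 9 + (78 + 59)/(42 + 16) = 9 + 137/58 = 659/58 ≈ 11.362)
S = 659/58 ≈ 11.362
(g(10, 0*6) + S)² = (10 + 659/58)² = (1239/58)² = 1535121/3364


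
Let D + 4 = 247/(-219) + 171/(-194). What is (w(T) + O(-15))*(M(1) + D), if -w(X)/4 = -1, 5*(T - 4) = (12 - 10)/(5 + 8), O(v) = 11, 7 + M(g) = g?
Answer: -2551135/14162 ≈ -180.14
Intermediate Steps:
M(g) = -7 + g
D = -255311/42486 (D = -4 + (247/(-219) + 171/(-194)) = -4 + (247*(-1/219) + 171*(-1/194)) = -4 + (-247/219 - 171/194) = -4 - 85367/42486 = -255311/42486 ≈ -6.0093)
T = 262/65 (T = 4 + ((12 - 10)/(5 + 8))/5 = 4 + (2/13)/5 = 4 + (2*(1/13))/5 = 4 + (1/5)*(2/13) = 4 + 2/65 = 262/65 ≈ 4.0308)
w(X) = 4 (w(X) = -4*(-1) = 4)
(w(T) + O(-15))*(M(1) + D) = (4 + 11)*((-7 + 1) - 255311/42486) = 15*(-6 - 255311/42486) = 15*(-510227/42486) = -2551135/14162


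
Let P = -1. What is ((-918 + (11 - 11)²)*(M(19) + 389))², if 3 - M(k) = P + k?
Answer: 117876862224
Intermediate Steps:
M(k) = 4 - k (M(k) = 3 - (-1 + k) = 3 + (1 - k) = 4 - k)
((-918 + (11 - 11)²)*(M(19) + 389))² = ((-918 + (11 - 11)²)*((4 - 1*19) + 389))² = ((-918 + 0²)*((4 - 19) + 389))² = ((-918 + 0)*(-15 + 389))² = (-918*374)² = (-343332)² = 117876862224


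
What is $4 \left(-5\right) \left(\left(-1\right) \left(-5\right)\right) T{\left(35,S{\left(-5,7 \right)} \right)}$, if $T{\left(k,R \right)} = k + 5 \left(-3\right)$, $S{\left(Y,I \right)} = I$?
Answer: $-2000$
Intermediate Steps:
$T{\left(k,R \right)} = -15 + k$ ($T{\left(k,R \right)} = k - 15 = -15 + k$)
$4 \left(-5\right) \left(\left(-1\right) \left(-5\right)\right) T{\left(35,S{\left(-5,7 \right)} \right)} = 4 \left(-5\right) \left(\left(-1\right) \left(-5\right)\right) \left(-15 + 35\right) = \left(-20\right) 5 \cdot 20 = \left(-100\right) 20 = -2000$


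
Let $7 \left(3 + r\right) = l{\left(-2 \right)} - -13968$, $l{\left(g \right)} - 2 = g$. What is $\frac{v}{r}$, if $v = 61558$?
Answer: $\frac{430906}{13947} \approx 30.896$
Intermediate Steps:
$l{\left(g \right)} = 2 + g$
$r = \frac{13947}{7}$ ($r = -3 + \frac{\left(2 - 2\right) - -13968}{7} = -3 + \frac{0 + 13968}{7} = -3 + \frac{1}{7} \cdot 13968 = -3 + \frac{13968}{7} = \frac{13947}{7} \approx 1992.4$)
$\frac{v}{r} = \frac{61558}{\frac{13947}{7}} = 61558 \cdot \frac{7}{13947} = \frac{430906}{13947}$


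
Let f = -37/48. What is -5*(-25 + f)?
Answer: 6185/48 ≈ 128.85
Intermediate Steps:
f = -37/48 (f = -37*1/48 = -37/48 ≈ -0.77083)
-5*(-25 + f) = -5*(-25 - 37/48) = -5*(-1237/48) = 6185/48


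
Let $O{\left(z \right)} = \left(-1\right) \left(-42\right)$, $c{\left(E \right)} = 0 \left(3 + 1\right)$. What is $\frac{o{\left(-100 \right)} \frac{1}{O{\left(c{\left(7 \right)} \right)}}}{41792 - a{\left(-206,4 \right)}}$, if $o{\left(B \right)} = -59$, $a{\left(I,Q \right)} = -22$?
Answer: $- \frac{59}{1756188} \approx -3.3595 \cdot 10^{-5}$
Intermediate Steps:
$c{\left(E \right)} = 0$ ($c{\left(E \right)} = 0 \cdot 4 = 0$)
$O{\left(z \right)} = 42$
$\frac{o{\left(-100 \right)} \frac{1}{O{\left(c{\left(7 \right)} \right)}}}{41792 - a{\left(-206,4 \right)}} = \frac{\left(-59\right) \frac{1}{42}}{41792 - -22} = \frac{\left(-59\right) \frac{1}{42}}{41792 + 22} = - \frac{59}{42 \cdot 41814} = \left(- \frac{59}{42}\right) \frac{1}{41814} = - \frac{59}{1756188}$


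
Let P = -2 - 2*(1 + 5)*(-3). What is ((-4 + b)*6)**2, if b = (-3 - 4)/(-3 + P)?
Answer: 617796/961 ≈ 642.87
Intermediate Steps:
P = 34 (P = -2 - 12*(-3) = -2 - 2*(-18) = -2 + 36 = 34)
b = -7/31 (b = (-3 - 4)/(-3 + 34) = -7/31 ≈ -0.22581)
((-4 + b)*6)**2 = ((-4 - 7/31)*6)**2 = (-131/31*6)**2 = (-786/31)**2 = 617796/961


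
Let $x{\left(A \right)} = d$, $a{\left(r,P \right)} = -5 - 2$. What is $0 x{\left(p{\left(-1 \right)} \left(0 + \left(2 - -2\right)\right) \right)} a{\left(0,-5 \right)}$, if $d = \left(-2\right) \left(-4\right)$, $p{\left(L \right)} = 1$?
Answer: $0$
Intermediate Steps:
$a{\left(r,P \right)} = -7$ ($a{\left(r,P \right)} = -5 - 2 = -7$)
$d = 8$
$x{\left(A \right)} = 8$
$0 x{\left(p{\left(-1 \right)} \left(0 + \left(2 - -2\right)\right) \right)} a{\left(0,-5 \right)} = 0 \cdot 8 \left(-7\right) = 0 \left(-7\right) = 0$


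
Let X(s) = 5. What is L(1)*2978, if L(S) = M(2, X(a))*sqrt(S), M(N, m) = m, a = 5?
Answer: 14890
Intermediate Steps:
L(S) = 5*sqrt(S)
L(1)*2978 = (5*sqrt(1))*2978 = (5*1)*2978 = 5*2978 = 14890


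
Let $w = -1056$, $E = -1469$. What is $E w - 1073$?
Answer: $1550191$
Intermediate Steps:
$E w - 1073 = \left(-1469\right) \left(-1056\right) - 1073 = 1551264 - 1073 = 1550191$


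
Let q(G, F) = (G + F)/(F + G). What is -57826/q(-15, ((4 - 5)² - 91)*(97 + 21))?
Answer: -57826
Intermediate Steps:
q(G, F) = 1 (q(G, F) = (F + G)/(F + G) = 1)
-57826/q(-15, ((4 - 5)² - 91)*(97 + 21)) = -57826/1 = -57826*1 = -57826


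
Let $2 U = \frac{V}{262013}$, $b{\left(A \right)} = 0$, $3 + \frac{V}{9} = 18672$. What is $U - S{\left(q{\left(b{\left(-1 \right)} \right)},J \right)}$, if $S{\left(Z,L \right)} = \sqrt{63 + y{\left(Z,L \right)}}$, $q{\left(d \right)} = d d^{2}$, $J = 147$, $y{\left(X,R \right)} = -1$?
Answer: $\frac{168021}{524026} - \sqrt{62} \approx -7.5534$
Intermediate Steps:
$V = 168021$ ($V = -27 + 9 \cdot 18672 = -27 + 168048 = 168021$)
$q{\left(d \right)} = d^{3}$
$S{\left(Z,L \right)} = \sqrt{62}$ ($S{\left(Z,L \right)} = \sqrt{63 - 1} = \sqrt{62}$)
$U = \frac{168021}{524026}$ ($U = \frac{168021 \cdot \frac{1}{262013}}{2} = \frac{1}{2} \cdot \frac{168021}{262013} = \frac{168021}{524026} \approx 0.32063$)
$U - S{\left(q{\left(b{\left(-1 \right)} \right)},J \right)} = \frac{168021}{524026} - \sqrt{62}$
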